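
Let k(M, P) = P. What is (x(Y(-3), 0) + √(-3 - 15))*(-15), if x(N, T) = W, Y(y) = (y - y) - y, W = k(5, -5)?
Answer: 75 - 45*I*√2 ≈ 75.0 - 63.64*I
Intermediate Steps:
W = -5
Y(y) = -y (Y(y) = 0 - y = -y)
x(N, T) = -5
(x(Y(-3), 0) + √(-3 - 15))*(-15) = (-5 + √(-3 - 15))*(-15) = (-5 + √(-18))*(-15) = (-5 + 3*I*√2)*(-15) = 75 - 45*I*√2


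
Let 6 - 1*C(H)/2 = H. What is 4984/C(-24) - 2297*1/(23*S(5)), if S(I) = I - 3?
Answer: 22861/690 ≈ 33.132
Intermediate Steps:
S(I) = -3 + I
C(H) = 12 - 2*H
4984/C(-24) - 2297*1/(23*S(5)) = 4984/(12 - 2*(-24)) - 2297*1/(23*(-3 + 5)) = 4984/(12 + 48) - 2297/(2*23) = 4984/60 - 2297/46 = 4984*(1/60) - 2297*1/46 = 1246/15 - 2297/46 = 22861/690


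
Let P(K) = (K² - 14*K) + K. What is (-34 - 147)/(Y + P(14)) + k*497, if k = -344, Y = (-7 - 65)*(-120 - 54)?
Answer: -2144280837/12542 ≈ -1.7097e+5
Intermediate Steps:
P(K) = K² - 13*K
Y = 12528 (Y = -72*(-174) = 12528)
(-34 - 147)/(Y + P(14)) + k*497 = (-34 - 147)/(12528 + 14*(-13 + 14)) - 344*497 = -181/(12528 + 14*1) - 170968 = -181/(12528 + 14) - 170968 = -181/12542 - 170968 = -2144280837/12542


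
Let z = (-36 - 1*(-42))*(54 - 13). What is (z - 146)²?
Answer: 10000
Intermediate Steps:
z = 246 (z = (-36 + 42)*41 = 6*41 = 246)
(z - 146)² = (246 - 146)² = 100² = 10000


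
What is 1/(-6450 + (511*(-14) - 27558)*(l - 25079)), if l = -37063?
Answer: 1/2157066654 ≈ 4.6359e-10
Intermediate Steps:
1/(-6450 + (511*(-14) - 27558)*(l - 25079)) = 1/(-6450 + (511*(-14) - 27558)*(-37063 - 25079)) = 1/(-6450 + (-7154 - 27558)*(-62142)) = 1/(-6450 - 34712*(-62142)) = 1/(-6450 + 2157073104) = 1/2157066654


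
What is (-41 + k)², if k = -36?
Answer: 5929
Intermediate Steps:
(-41 + k)² = (-41 - 36)² = (-77)² = 5929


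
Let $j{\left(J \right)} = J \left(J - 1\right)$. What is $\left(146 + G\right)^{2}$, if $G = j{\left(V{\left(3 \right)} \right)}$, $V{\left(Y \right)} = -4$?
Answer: $27556$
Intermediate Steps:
$j{\left(J \right)} = J \left(-1 + J\right)$
$G = 20$ ($G = - 4 \left(-1 - 4\right) = \left(-4\right) \left(-5\right) = 20$)
$\left(146 + G\right)^{2} = \left(146 + 20\right)^{2} = 166^{2} = 27556$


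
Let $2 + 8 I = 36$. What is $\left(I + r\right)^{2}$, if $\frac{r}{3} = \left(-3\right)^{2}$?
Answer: $\frac{15625}{16} \approx 976.56$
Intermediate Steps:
$I = \frac{17}{4}$ ($I = - \frac{1}{4} + \frac{1}{8} \cdot 36 = - \frac{1}{4} + \frac{9}{2} = \frac{17}{4} \approx 4.25$)
$r = 27$ ($r = 3 \left(-3\right)^{2} = 3 \cdot 9 = 27$)
$\left(I + r\right)^{2} = \left(\frac{17}{4} + 27\right)^{2} = \left(\frac{125}{4}\right)^{2} = \frac{15625}{16}$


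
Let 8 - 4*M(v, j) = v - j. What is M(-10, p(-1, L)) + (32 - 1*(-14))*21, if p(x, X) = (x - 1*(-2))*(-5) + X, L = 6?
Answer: 3883/4 ≈ 970.75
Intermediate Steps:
p(x, X) = -10 + X - 5*x (p(x, X) = (x + 2)*(-5) + X = (2 + x)*(-5) + X = (-10 - 5*x) + X = -10 + X - 5*x)
M(v, j) = 2 - v/4 + j/4 (M(v, j) = 2 - (v - j)/4 = 2 + (-v/4 + j/4) = 2 - v/4 + j/4)
M(-10, p(-1, L)) + (32 - 1*(-14))*21 = (2 - 1/4*(-10) + (-10 + 6 - 5*(-1))/4) + (32 - 1*(-14))*21 = (2 + 5/2 + (-10 + 6 + 5)/4) + (32 + 14)*21 = (2 + 5/2 + (1/4)*1) + 46*21 = (2 + 5/2 + 1/4) + 966 = 19/4 + 966 = 3883/4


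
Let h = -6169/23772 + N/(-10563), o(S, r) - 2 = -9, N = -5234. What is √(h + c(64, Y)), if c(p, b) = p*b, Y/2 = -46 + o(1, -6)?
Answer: I*√26942360546239103/1992886 ≈ 82.364*I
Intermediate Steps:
o(S, r) = -7 (o(S, r) = 2 - 9 = -7)
Y = -106 (Y = 2*(-46 - 7) = 2*(-53) = -106)
c(p, b) = b*p
h = 940627/3985772 (h = -6169/23772 - 5234/(-10563) = -6169*1/23772 - 5234*(-1/10563) = -6169/23772 + 5234/10563 = 940627/3985772 ≈ 0.23600)
√(h + c(64, Y)) = √(940627/3985772 - 106*64) = √(940627/3985772 - 6784) = √(-27038536621/3985772) = I*√26942360546239103/1992886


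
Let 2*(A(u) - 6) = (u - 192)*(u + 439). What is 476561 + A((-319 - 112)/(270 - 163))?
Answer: 4968106358/11449 ≈ 4.3393e+5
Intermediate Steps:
A(u) = 6 + (-192 + u)*(439 + u)/2 (A(u) = 6 + ((u - 192)*(u + 439))/2 = 6 + ((-192 + u)*(439 + u))/2 = 6 + (-192 + u)*(439 + u)/2)
476561 + A((-319 - 112)/(270 - 163)) = 476561 + (-42138 + ((-319 - 112)/(270 - 163))²/2 + 247*((-319 - 112)/(270 - 163))/2) = 476561 + (-42138 + (-431/107)²/2 + 247*(-431/107)/2) = 476561 + (-42138 + (-431*1/107)²/2 + 247*(-431*1/107)/2) = 476561 + (-42138 + (-431/107)²/2 + (247/2)*(-431/107)) = 476561 + (-42138 + (½)*(185761/11449) - 106457/214) = 476561 + (-42138 + 185761/22898 - 106457/214) = 476561 - 488040531/11449 = 4968106358/11449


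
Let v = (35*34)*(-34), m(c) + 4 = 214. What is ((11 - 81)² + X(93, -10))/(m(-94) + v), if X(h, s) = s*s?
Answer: -20/161 ≈ -0.12422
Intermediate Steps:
m(c) = 210 (m(c) = -4 + 214 = 210)
X(h, s) = s²
v = -40460 (v = 1190*(-34) = -40460)
((11 - 81)² + X(93, -10))/(m(-94) + v) = ((11 - 81)² + (-10)²)/(210 - 40460) = ((-70)² + 100)/(-40250) = (4900 + 100)*(-1/40250) = 5000*(-1/40250) = -20/161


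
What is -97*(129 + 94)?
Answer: -21631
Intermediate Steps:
-97*(129 + 94) = -97*223 = -21631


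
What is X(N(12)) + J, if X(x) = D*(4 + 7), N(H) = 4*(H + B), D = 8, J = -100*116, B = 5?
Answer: -11512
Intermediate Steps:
J = -11600
N(H) = 20 + 4*H (N(H) = 4*(H + 5) = 4*(5 + H) = 20 + 4*H)
X(x) = 88 (X(x) = 8*(4 + 7) = 8*11 = 88)
X(N(12)) + J = 88 - 11600 = -11512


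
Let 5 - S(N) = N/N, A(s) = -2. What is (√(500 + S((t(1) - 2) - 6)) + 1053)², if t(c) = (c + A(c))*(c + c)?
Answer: 1109313 + 12636*√14 ≈ 1.1566e+6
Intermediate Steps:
t(c) = 2*c*(-2 + c) (t(c) = (c - 2)*(c + c) = (-2 + c)*(2*c) = 2*c*(-2 + c))
S(N) = 4 (S(N) = 5 - N/N = 5 - 1*1 = 5 - 1 = 4)
(√(500 + S((t(1) - 2) - 6)) + 1053)² = (√(500 + 4) + 1053)² = (√504 + 1053)² = (6*√14 + 1053)² = (1053 + 6*√14)²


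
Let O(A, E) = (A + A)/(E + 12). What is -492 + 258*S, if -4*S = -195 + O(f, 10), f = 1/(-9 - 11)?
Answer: 5317749/440 ≈ 12086.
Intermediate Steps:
f = -1/20 (f = 1/(-20) = -1/20 ≈ -0.050000)
O(A, E) = 2*A/(12 + E) (O(A, E) = (2*A)/(12 + E) = 2*A/(12 + E))
S = 42901/880 (S = -(-195 + 2*(-1/20)/(12 + 10))/4 = -(-195 + 2*(-1/20)/22)/4 = -(-195 + 2*(-1/20)*(1/22))/4 = -(-195 - 1/220)/4 = -¼*(-42901/220) = 42901/880 ≈ 48.751)
-492 + 258*S = -492 + 258*(42901/880) = -492 + 5534229/440 = 5317749/440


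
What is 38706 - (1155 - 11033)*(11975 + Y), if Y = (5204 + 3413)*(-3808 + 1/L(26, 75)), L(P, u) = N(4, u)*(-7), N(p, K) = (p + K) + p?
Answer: -26893155970534/83 ≈ -3.2401e+11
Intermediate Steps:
N(p, K) = K + 2*p (N(p, K) = (K + p) + p = K + 2*p)
L(P, u) = -56 - 7*u (L(P, u) = (u + 2*4)*(-7) = (u + 8)*(-7) = (8 + u)*(-7) = -56 - 7*u)
Y = -2723524719/83 (Y = (5204 + 3413)*(-3808 + 1/(-56 - 7*75)) = 8617*(-3808 + 1/(-56 - 525)) = 8617*(-3808 + 1/(-581)) = 8617*(-3808 - 1/581) = 8617*(-2212449/581) = -2723524719/83 ≈ -3.2814e+7)
38706 - (1155 - 11033)*(11975 + Y) = 38706 - (1155 - 11033)*(11975 - 2723524719/83) = 38706 - (-9878)*(-2722530794)/83 = 38706 - 1*26893159183132/83 = 38706 - 26893159183132/83 = -26893155970534/83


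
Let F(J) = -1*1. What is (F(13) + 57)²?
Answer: 3136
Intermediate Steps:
F(J) = -1
(F(13) + 57)² = (-1 + 57)² = 56² = 3136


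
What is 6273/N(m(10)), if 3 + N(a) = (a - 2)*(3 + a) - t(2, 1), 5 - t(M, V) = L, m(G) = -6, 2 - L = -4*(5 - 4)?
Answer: 6273/22 ≈ 285.14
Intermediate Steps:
L = 6 (L = 2 - (-4)*(5 - 4) = 2 - (-4) = 2 - 1*(-4) = 2 + 4 = 6)
t(M, V) = -1 (t(M, V) = 5 - 1*6 = 5 - 6 = -1)
N(a) = -2 + (-2 + a)*(3 + a) (N(a) = -3 + ((a - 2)*(3 + a) - 1*(-1)) = -3 + ((-2 + a)*(3 + a) + 1) = -3 + (1 + (-2 + a)*(3 + a)) = -2 + (-2 + a)*(3 + a))
6273/N(m(10)) = 6273/(-8 - 6 + (-6)²) = 6273/(-8 - 6 + 36) = 6273/22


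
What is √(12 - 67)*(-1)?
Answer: -I*√55 ≈ -7.4162*I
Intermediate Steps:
√(12 - 67)*(-1) = √(-55)*(-1) = (I*√55)*(-1) = -I*√55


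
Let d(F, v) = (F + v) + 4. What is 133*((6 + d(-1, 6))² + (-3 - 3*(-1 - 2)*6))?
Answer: 36708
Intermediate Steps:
d(F, v) = 4 + F + v
133*((6 + d(-1, 6))² + (-3 - 3*(-1 - 2)*6)) = 133*((6 + (4 - 1 + 6))² + (-3 - 3*(-1 - 2)*6)) = 133*((6 + 9)² + (-3 - 3*(-3)*6)) = 133*(15² + (-3 + 9*6)) = 133*(225 + (-3 + 54)) = 133*(225 + 51) = 133*276 = 36708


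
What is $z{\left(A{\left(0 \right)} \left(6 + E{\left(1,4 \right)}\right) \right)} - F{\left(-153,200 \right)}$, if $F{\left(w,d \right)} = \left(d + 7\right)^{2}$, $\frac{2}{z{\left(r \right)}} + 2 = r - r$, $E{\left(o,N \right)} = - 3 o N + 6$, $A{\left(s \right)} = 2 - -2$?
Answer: $-42850$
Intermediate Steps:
$A{\left(s \right)} = 4$ ($A{\left(s \right)} = 2 + 2 = 4$)
$E{\left(o,N \right)} = 6 - 3 N o$ ($E{\left(o,N \right)} = - 3 N o + 6 = 6 - 3 N o$)
$z{\left(r \right)} = -1$ ($z{\left(r \right)} = \frac{2}{-2 + \left(r - r\right)} = \frac{2}{-2 + 0} = \frac{2}{-2} = 2 \left(- \frac{1}{2}\right) = -1$)
$F{\left(w,d \right)} = \left(7 + d\right)^{2}$
$z{\left(A{\left(0 \right)} \left(6 + E{\left(1,4 \right)}\right) \right)} - F{\left(-153,200 \right)} = -1 - \left(7 + 200\right)^{2} = -1 - 207^{2} = -1 - 42849 = -42850$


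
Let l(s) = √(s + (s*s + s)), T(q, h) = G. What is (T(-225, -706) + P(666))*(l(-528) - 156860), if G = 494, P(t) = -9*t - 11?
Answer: 864455460 - 22044*√17358 ≈ 8.6155e+8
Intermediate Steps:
P(t) = -11 - 9*t
T(q, h) = 494
l(s) = √(s² + 2*s) (l(s) = √(s + (s² + s)) = √(s + (s + s²)) = √(s² + 2*s))
(T(-225, -706) + P(666))*(l(-528) - 156860) = (494 + (-11 - 9*666))*(√(-528*(2 - 528)) - 156860) = (494 + (-11 - 5994))*(√(-528*(-526)) - 156860) = (494 - 6005)*(√277728 - 156860) = -5511*(4*√17358 - 156860) = -5511*(-156860 + 4*√17358) = 864455460 - 22044*√17358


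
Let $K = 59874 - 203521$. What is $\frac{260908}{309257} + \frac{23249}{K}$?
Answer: $\frac{30288735483}{44423840279} \approx 0.68181$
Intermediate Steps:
$K = -143647$ ($K = 59874 - 203521 = -143647$)
$\frac{260908}{309257} + \frac{23249}{K} = \frac{260908}{309257} + \frac{23249}{-143647} = 260908 \cdot \frac{1}{309257} + 23249 \left(- \frac{1}{143647}\right) = \frac{260908}{309257} - \frac{23249}{143647} = \frac{30288735483}{44423840279}$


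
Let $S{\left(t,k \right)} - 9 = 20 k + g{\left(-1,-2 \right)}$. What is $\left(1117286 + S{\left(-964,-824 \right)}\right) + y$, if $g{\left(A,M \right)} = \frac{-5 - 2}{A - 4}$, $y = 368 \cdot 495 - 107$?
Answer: $\frac{6414347}{5} \approx 1.2829 \cdot 10^{6}$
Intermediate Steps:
$y = 182053$ ($y = 182160 - 107 = 182053$)
$g{\left(A,M \right)} = - \frac{7}{-4 + A}$
$S{\left(t,k \right)} = \frac{52}{5} + 20 k$ ($S{\left(t,k \right)} = 9 + \left(20 k - \frac{7}{-4 - 1}\right) = 9 + \left(20 k - \frac{7}{-5}\right) = 9 + \left(20 k - - \frac{7}{5}\right) = 9 + \left(20 k + \frac{7}{5}\right) = 9 + \left(\frac{7}{5} + 20 k\right) = \frac{52}{5} + 20 k$)
$\left(1117286 + S{\left(-964,-824 \right)}\right) + y = \left(1117286 + \left(\frac{52}{5} + 20 \left(-824\right)\right)\right) + 182053 = \left(1117286 + \left(\frac{52}{5} - 16480\right)\right) + 182053 = \left(1117286 - \frac{82348}{5}\right) + 182053 = \frac{5504082}{5} + 182053 = \frac{6414347}{5}$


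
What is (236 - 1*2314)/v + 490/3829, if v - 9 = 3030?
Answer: -923936/1662333 ≈ -0.55581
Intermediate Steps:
v = 3039 (v = 9 + 3030 = 3039)
(236 - 1*2314)/v + 490/3829 = (236 - 1*2314)/3039 + 490/3829 = (236 - 2314)*(1/3039) + 490*(1/3829) = -2078*1/3039 + 70/547 = -2078/3039 + 70/547 = -923936/1662333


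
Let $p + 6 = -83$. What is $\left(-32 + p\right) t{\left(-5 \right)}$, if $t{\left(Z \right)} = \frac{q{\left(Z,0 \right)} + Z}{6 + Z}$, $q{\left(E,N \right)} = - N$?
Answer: $605$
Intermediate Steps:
$p = -89$ ($p = -6 - 83 = -89$)
$t{\left(Z \right)} = \frac{Z}{6 + Z}$ ($t{\left(Z \right)} = \frac{\left(-1\right) 0 + Z}{6 + Z} = \frac{0 + Z}{6 + Z} = \frac{Z}{6 + Z}$)
$\left(-32 + p\right) t{\left(-5 \right)} = \left(-32 - 89\right) \left(- \frac{5}{6 - 5}\right) = - 121 \left(- \frac{5}{1}\right) = - 121 \left(\left(-5\right) 1\right) = \left(-121\right) \left(-5\right) = 605$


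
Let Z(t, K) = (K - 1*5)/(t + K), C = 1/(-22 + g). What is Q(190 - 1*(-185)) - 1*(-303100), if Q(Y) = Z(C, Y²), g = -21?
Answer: 916406778030/3023437 ≈ 3.0310e+5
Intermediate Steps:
C = -1/43 (C = 1/(-22 - 21) = 1/(-43) = -1/43 ≈ -0.023256)
Z(t, K) = (-5 + K)/(K + t) (Z(t, K) = (K - 5)/(K + t) = (-5 + K)/(K + t))
Q(Y) = (-5 + Y²)/(-1/43 + Y²) (Q(Y) = (-5 + Y²)/(Y² - 1/43) = (-5 + Y²)/(-1/43 + Y²))
Q(190 - 1*(-185)) - 1*(-303100) = 43*(-5 + (190 - 1*(-185))²)/(-1 + 43*(190 - 1*(-185))²) - 1*(-303100) = 43*(-5 + (190 + 185)²)/(-1 + 43*(190 + 185)²) + 303100 = 43*(-5 + 375²)/(-1 + 43*375²) + 303100 = 43*(-5 + 140625)/(-1 + 43*140625) + 303100 = 43*140620/(-1 + 6046875) + 303100 = 43*140620/6046874 + 303100 = 43*(1/6046874)*140620 + 303100 = 3023330/3023437 + 303100 = 916406778030/3023437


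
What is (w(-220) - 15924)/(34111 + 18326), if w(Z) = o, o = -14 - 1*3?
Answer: -15941/52437 ≈ -0.30400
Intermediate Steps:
o = -17 (o = -14 - 3 = -17)
w(Z) = -17
(w(-220) - 15924)/(34111 + 18326) = (-17 - 15924)/(34111 + 18326) = -15941/52437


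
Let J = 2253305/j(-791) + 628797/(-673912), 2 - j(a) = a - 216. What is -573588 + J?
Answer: -388508871959317/679977208 ≈ -5.7136e+5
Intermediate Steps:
j(a) = 218 - a (j(a) = 2 - (a - 216) = 2 - (-216 + a) = 2 + (216 - a) = 218 - a)
J = 1517894822987/679977208 (J = 2253305/(218 - 1*(-791)) + 628797/(-673912) = 2253305/(218 + 791) + 628797*(-1/673912) = 2253305/1009 - 628797/673912 = 1517894822987/679977208 ≈ 2232.3)
-573588 + J = -573588 + 1517894822987/679977208 = -388508871959317/679977208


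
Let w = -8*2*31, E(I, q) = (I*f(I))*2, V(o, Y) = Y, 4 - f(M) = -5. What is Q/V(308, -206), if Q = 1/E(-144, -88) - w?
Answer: -1285631/533952 ≈ -2.4078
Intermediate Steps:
f(M) = 9 (f(M) = 4 - 1*(-5) = 4 + 5 = 9)
E(I, q) = 18*I (E(I, q) = (I*9)*2 = (9*I)*2 = 18*I)
w = -496 (w = -16*31 = -496)
Q = 1285631/2592 (Q = 1/(18*(-144)) - 1*(-496) = 1/(-2592) + 496 = -1/2592 + 496 = 1285631/2592 ≈ 496.00)
Q/V(308, -206) = (1285631/2592)/(-206) = (1285631/2592)*(-1/206) = -1285631/533952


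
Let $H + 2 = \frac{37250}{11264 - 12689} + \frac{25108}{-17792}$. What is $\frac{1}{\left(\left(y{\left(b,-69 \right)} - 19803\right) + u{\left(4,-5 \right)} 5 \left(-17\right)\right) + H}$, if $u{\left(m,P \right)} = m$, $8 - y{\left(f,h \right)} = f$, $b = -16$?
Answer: $- \frac{253536}{5108383165} \approx -4.9631 \cdot 10^{-5}$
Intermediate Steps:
$y{\left(f,h \right)} = 8 - f$
$H = - \frac{7492381}{253536}$ ($H = -2 + \left(\frac{37250}{11264 - 12689} + \frac{25108}{-17792}\right) = -2 + \left(\frac{37250}{-1425} + 25108 \left(- \frac{1}{17792}\right)\right) = -2 + \left(37250 \left(- \frac{1}{1425}\right) - \frac{6277}{4448}\right) = -2 - \frac{6985309}{253536} = - \frac{7492381}{253536} \approx -29.552$)
$\frac{1}{\left(\left(y{\left(b,-69 \right)} - 19803\right) + u{\left(4,-5 \right)} 5 \left(-17\right)\right) + H} = \frac{1}{\left(\left(\left(8 - -16\right) - 19803\right) + 4 \cdot 5 \left(-17\right)\right) - \frac{7492381}{253536}} = \frac{1}{\left(\left(\left(8 + 16\right) - 19803\right) + 20 \left(-17\right)\right) - \frac{7492381}{253536}} = \frac{1}{\left(\left(24 - 19803\right) - 340\right) - \frac{7492381}{253536}} = \frac{1}{\left(-19779 - 340\right) - \frac{7492381}{253536}} = \frac{1}{-20119 - \frac{7492381}{253536}} = \frac{1}{- \frac{5108383165}{253536}} = - \frac{253536}{5108383165}$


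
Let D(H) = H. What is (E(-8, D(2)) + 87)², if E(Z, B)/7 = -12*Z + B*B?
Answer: 619369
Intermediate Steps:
E(Z, B) = -84*Z + 7*B² (E(Z, B) = 7*(-12*Z + B*B) = 7*(-12*Z + B²) = 7*(B² - 12*Z) = -84*Z + 7*B²)
(E(-8, D(2)) + 87)² = ((-84*(-8) + 7*2²) + 87)² = ((672 + 7*4) + 87)² = ((672 + 28) + 87)² = (700 + 87)² = 787² = 619369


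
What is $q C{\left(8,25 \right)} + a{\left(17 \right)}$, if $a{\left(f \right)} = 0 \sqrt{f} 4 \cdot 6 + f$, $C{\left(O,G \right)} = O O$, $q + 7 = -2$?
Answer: $-559$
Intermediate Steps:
$q = -9$ ($q = -7 - 2 = -9$)
$C{\left(O,G \right)} = O^{2}$
$a{\left(f \right)} = f$ ($a{\left(f \right)} = 0 \cdot 4 \cdot 6 + f = 0 \cdot 6 + f = 0 + f = f$)
$q C{\left(8,25 \right)} + a{\left(17 \right)} = - 9 \cdot 8^{2} + 17 = \left(-9\right) 64 + 17 = -576 + 17 = -559$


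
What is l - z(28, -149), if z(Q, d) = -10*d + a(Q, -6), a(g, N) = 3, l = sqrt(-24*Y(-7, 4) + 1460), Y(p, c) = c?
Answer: -1493 + 2*sqrt(341) ≈ -1456.1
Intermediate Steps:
l = 2*sqrt(341) (l = sqrt(-24*4 + 1460) = sqrt(-96 + 1460) = sqrt(1364) = 2*sqrt(341) ≈ 36.932)
z(Q, d) = 3 - 10*d (z(Q, d) = -10*d + 3 = 3 - 10*d)
l - z(28, -149) = 2*sqrt(341) - (3 - 10*(-149)) = 2*sqrt(341) - (3 + 1490) = 2*sqrt(341) - 1*1493 = 2*sqrt(341) - 1493 = -1493 + 2*sqrt(341)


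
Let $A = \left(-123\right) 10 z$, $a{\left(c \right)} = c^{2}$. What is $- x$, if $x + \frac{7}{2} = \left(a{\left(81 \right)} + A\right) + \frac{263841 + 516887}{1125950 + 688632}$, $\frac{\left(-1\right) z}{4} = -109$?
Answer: $\frac{961224132767}{1814582} \approx 5.2972 \cdot 10^{5}$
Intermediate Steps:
$z = 436$ ($z = \left(-4\right) \left(-109\right) = 436$)
$A = -536280$ ($A = \left(-123\right) 10 \cdot 436 = \left(-1230\right) 436 = -536280$)
$x = - \frac{961224132767}{1814582}$ ($x = - \frac{7}{2} - \left(536280 - 6561 - \frac{263841 + 516887}{1125950 + 688632}\right) = - \frac{7}{2} + \left(\left(6561 - 536280\right) + \frac{780728}{1814582}\right) = - \frac{7}{2} + \left(-529719 + 780728 \cdot \frac{1}{1814582}\right) = - \frac{7}{2} + \left(-529719 + \frac{390364}{907291}\right) = - \frac{7}{2} - \frac{480608890865}{907291} = - \frac{961224132767}{1814582} \approx -5.2972 \cdot 10^{5}$)
$- x = \left(-1\right) \left(- \frac{961224132767}{1814582}\right) = \frac{961224132767}{1814582}$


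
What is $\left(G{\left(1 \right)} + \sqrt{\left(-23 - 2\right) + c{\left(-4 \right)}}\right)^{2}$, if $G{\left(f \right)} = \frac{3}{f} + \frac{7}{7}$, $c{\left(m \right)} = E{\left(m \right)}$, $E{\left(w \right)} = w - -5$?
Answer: $-8 + 16 i \sqrt{6} \approx -8.0 + 39.192 i$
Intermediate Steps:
$E{\left(w \right)} = 5 + w$ ($E{\left(w \right)} = w + 5 = 5 + w$)
$c{\left(m \right)} = 5 + m$
$G{\left(f \right)} = 1 + \frac{3}{f}$ ($G{\left(f \right)} = \frac{3}{f} + 7 \cdot \frac{1}{7} = \frac{3}{f} + 1 = 1 + \frac{3}{f}$)
$\left(G{\left(1 \right)} + \sqrt{\left(-23 - 2\right) + c{\left(-4 \right)}}\right)^{2} = \left(\frac{3 + 1}{1} + \sqrt{\left(-23 - 2\right) + \left(5 - 4\right)}\right)^{2} = \left(1 \cdot 4 + \sqrt{-25 + 1}\right)^{2} = \left(4 + \sqrt{-24}\right)^{2} = \left(4 + 2 i \sqrt{6}\right)^{2}$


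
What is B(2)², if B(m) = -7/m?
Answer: 49/4 ≈ 12.250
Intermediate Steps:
B(2)² = (-7/2)² = 49/4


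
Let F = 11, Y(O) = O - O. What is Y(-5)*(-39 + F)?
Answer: 0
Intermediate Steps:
Y(O) = 0
Y(-5)*(-39 + F) = 0*(-39 + 11) = 0*(-28) = 0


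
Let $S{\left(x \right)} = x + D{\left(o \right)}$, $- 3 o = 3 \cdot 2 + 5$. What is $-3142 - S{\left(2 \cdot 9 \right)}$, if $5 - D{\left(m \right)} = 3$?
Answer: $-3162$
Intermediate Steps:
$o = - \frac{11}{3}$ ($o = - \frac{3 \cdot 2 + 5}{3} = - \frac{6 + 5}{3} = \left(- \frac{1}{3}\right) 11 = - \frac{11}{3} \approx -3.6667$)
$D{\left(m \right)} = 2$ ($D{\left(m \right)} = 5 - 3 = 2$)
$S{\left(x \right)} = 2 + x$ ($S{\left(x \right)} = x + 2 = 2 + x$)
$-3142 - S{\left(2 \cdot 9 \right)} = -3142 - \left(2 + 2 \cdot 9\right) = -3142 - \left(2 + 18\right) = -3142 - 20 = -3162$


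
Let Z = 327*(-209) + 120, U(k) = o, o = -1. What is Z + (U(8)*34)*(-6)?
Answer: -68019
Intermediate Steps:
U(k) = -1
Z = -68223 (Z = -68343 + 120 = -68223)
Z + (U(8)*34)*(-6) = -68223 - 1*34*(-6) = -68223 - 34*(-6) = -68223 + 204 = -68019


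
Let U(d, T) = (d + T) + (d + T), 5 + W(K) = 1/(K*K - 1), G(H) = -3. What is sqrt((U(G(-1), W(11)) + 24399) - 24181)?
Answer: sqrt(181815)/30 ≈ 14.213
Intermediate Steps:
W(K) = -5 + 1/(-1 + K**2) (W(K) = -5 + 1/(K*K - 1) = -5 + 1/(K**2 - 1) = -5 + 1/(-1 + K**2))
U(d, T) = 2*T + 2*d (U(d, T) = (T + d) + (T + d) = 2*T + 2*d)
sqrt((U(G(-1), W(11)) + 24399) - 24181) = sqrt(((2*((6 - 5*11**2)/(-1 + 11**2)) + 2*(-3)) + 24399) - 24181) = sqrt(((2*((6 - 5*121)/(-1 + 121)) - 6) + 24399) - 24181) = sqrt(((2*((6 - 605)/120) - 6) + 24399) - 24181) = sqrt(((2*((1/120)*(-599)) - 6) + 24399) - 24181) = sqrt(((2*(-599/120) - 6) + 24399) - 24181) = sqrt(((-599/60 - 6) + 24399) - 24181) = sqrt((-959/60 + 24399) - 24181) = sqrt(1462981/60 - 24181) = sqrt(12121/60) = sqrt(181815)/30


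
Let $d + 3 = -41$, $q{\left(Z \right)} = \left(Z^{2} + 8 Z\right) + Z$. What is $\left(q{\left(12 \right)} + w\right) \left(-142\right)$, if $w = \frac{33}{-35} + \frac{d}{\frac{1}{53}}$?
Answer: $\frac{10342286}{35} \approx 2.9549 \cdot 10^{5}$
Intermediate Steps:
$q{\left(Z \right)} = Z^{2} + 9 Z$
$d = -44$ ($d = -3 - 41 = -44$)
$w = - \frac{81653}{35}$ ($w = \frac{33}{-35} - \frac{44}{\frac{1}{53}} = 33 \left(- \frac{1}{35}\right) - 44 \frac{1}{\frac{1}{53}} = - \frac{33}{35} - 2332 = - \frac{81653}{35} \approx -2332.9$)
$\left(q{\left(12 \right)} + w\right) \left(-142\right) = \left(12 \left(9 + 12\right) - \frac{81653}{35}\right) \left(-142\right) = \left(12 \cdot 21 - \frac{81653}{35}\right) \left(-142\right) = \left(252 - \frac{81653}{35}\right) \left(-142\right) = \left(- \frac{72833}{35}\right) \left(-142\right) = \frac{10342286}{35}$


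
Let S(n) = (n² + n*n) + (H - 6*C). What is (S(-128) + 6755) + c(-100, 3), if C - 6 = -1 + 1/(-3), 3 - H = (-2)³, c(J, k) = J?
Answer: 39406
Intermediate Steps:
H = 11 (H = 3 - 1*(-2)³ = 3 - 1*(-8) = 3 + 8 = 11)
C = 14/3 (C = 6 + (-1 + 1/(-3)) = 6 + (-1 - ⅓) = 6 - 4/3 = 14/3 ≈ 4.6667)
S(n) = -17 + 2*n² (S(n) = (n² + n*n) + (11 - 6*14/3) = (n² + n²) + (11 - 28) = 2*n² - 17 = -17 + 2*n²)
(S(-128) + 6755) + c(-100, 3) = ((-17 + 2*(-128)²) + 6755) - 100 = ((-17 + 2*16384) + 6755) - 100 = ((-17 + 32768) + 6755) - 100 = (32751 + 6755) - 100 = 39506 - 100 = 39406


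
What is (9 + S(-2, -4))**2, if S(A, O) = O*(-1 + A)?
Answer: 441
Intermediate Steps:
(9 + S(-2, -4))**2 = (9 - 4*(-1 - 2))**2 = (9 - 4*(-3))**2 = (9 + 12)**2 = 21**2 = 441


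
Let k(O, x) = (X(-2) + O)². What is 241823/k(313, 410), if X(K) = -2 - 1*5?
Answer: 241823/93636 ≈ 2.5826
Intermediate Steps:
X(K) = -7 (X(K) = -2 - 5 = -7)
k(O, x) = (-7 + O)²
241823/k(313, 410) = 241823/((-7 + 313)²) = 241823/(306²) = 241823/93636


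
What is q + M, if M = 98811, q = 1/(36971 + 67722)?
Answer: 10344820024/104693 ≈ 98811.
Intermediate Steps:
q = 1/104693 ≈ 9.5517e-6
q + M = 1/104693 + 98811 = 10344820024/104693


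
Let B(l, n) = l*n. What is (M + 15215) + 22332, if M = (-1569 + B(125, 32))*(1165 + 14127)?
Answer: 37212399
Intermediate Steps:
M = 37174852 (M = (-1569 + 125*32)*(1165 + 14127) = (-1569 + 4000)*15292 = 2431*15292 = 37174852)
(M + 15215) + 22332 = (37174852 + 15215) + 22332 = 37190067 + 22332 = 37212399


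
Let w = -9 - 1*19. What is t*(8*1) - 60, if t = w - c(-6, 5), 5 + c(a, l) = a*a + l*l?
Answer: -732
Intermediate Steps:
c(a, l) = -5 + a**2 + l**2 (c(a, l) = -5 + (a*a + l*l) = -5 + (a**2 + l**2) = -5 + a**2 + l**2)
w = -28 (w = -9 - 19 = -28)
t = -84 (t = -28 - (-5 + (-6)**2 + 5**2) = -28 - (-5 + 36 + 25) = -28 - 1*56 = -28 - 56 = -84)
t*(8*1) - 60 = -672 - 60 = -732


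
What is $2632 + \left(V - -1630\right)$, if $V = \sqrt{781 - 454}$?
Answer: $4262 + \sqrt{327} \approx 4280.1$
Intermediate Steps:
$V = \sqrt{327} \approx 18.083$
$2632 + \left(V - -1630\right) = 2632 + \left(\sqrt{327} - -1630\right) = 2632 + \left(\sqrt{327} + 1630\right) = 2632 + \left(1630 + \sqrt{327}\right) = 4262 + \sqrt{327}$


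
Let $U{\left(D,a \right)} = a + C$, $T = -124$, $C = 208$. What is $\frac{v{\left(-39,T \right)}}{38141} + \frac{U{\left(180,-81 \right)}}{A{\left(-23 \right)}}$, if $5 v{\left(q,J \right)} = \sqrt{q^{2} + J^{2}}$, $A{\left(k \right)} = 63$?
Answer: $\frac{127}{63} + \frac{\sqrt{16897}}{190705} \approx 2.0166$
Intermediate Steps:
$U{\left(D,a \right)} = 208 + a$ ($U{\left(D,a \right)} = a + 208 = 208 + a$)
$v{\left(q,J \right)} = \frac{\sqrt{J^{2} + q^{2}}}{5}$ ($v{\left(q,J \right)} = \frac{\sqrt{q^{2} + J^{2}}}{5} = \frac{\sqrt{J^{2} + q^{2}}}{5}$)
$\frac{v{\left(-39,T \right)}}{38141} + \frac{U{\left(180,-81 \right)}}{A{\left(-23 \right)}} = \frac{\frac{1}{5} \sqrt{\left(-124\right)^{2} + \left(-39\right)^{2}}}{38141} + \frac{208 - 81}{63} = \frac{\sqrt{15376 + 1521}}{5} \cdot \frac{1}{38141} + 127 \cdot \frac{1}{63} = \frac{\sqrt{16897}}{5} \cdot \frac{1}{38141} + \frac{127}{63} = \frac{\sqrt{16897}}{190705} + \frac{127}{63} = \frac{127}{63} + \frac{\sqrt{16897}}{190705}$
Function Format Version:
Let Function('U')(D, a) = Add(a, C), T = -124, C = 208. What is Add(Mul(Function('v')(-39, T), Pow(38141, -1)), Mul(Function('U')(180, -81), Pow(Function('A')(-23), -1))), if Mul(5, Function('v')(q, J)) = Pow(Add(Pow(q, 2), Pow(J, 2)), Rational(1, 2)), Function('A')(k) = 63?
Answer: Add(Rational(127, 63), Mul(Rational(1, 190705), Pow(16897, Rational(1, 2)))) ≈ 2.0166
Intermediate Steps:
Function('U')(D, a) = Add(208, a) (Function('U')(D, a) = Add(a, 208) = Add(208, a))
Function('v')(q, J) = Mul(Rational(1, 5), Pow(Add(Pow(J, 2), Pow(q, 2)), Rational(1, 2))) (Function('v')(q, J) = Mul(Rational(1, 5), Pow(Add(Pow(q, 2), Pow(J, 2)), Rational(1, 2))) = Mul(Rational(1, 5), Pow(Add(Pow(J, 2), Pow(q, 2)), Rational(1, 2))))
Add(Mul(Function('v')(-39, T), Pow(38141, -1)), Mul(Function('U')(180, -81), Pow(Function('A')(-23), -1))) = Add(Mul(Mul(Rational(1, 5), Pow(Add(Pow(-124, 2), Pow(-39, 2)), Rational(1, 2))), Pow(38141, -1)), Mul(Add(208, -81), Pow(63, -1))) = Add(Mul(Mul(Rational(1, 5), Pow(Add(15376, 1521), Rational(1, 2))), Rational(1, 38141)), Mul(127, Rational(1, 63))) = Add(Mul(Mul(Rational(1, 5), Pow(16897, Rational(1, 2))), Rational(1, 38141)), Rational(127, 63)) = Add(Mul(Rational(1, 190705), Pow(16897, Rational(1, 2))), Rational(127, 63)) = Add(Rational(127, 63), Mul(Rational(1, 190705), Pow(16897, Rational(1, 2))))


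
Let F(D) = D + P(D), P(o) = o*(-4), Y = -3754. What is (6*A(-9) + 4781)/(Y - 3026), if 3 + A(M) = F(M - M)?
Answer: -4763/6780 ≈ -0.70251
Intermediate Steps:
P(o) = -4*o
F(D) = -3*D (F(D) = D - 4*D = -3*D)
A(M) = -3 (A(M) = -3 - 3*(M - M) = -3 - 3*0 = -3 + 0 = -3)
(6*A(-9) + 4781)/(Y - 3026) = (6*(-3) + 4781)/(-3754 - 3026) = (-18 + 4781)/(-6780) = 4763*(-1/6780) = -4763/6780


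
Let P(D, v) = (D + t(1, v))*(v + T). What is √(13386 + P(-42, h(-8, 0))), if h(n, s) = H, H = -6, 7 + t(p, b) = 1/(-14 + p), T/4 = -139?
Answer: √6923462/13 ≈ 202.40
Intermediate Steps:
T = -556 (T = 4*(-139) = -556)
t(p, b) = -7 + 1/(-14 + p)
h(n, s) = -6
P(D, v) = (-556 + v)*(-92/13 + D) (P(D, v) = (D + (99 - 7*1)/(-14 + 1))*(v - 556) = (D + (99 - 7)/(-13))*(-556 + v) = (D - 1/13*92)*(-556 + v) = (D - 92/13)*(-556 + v) = (-92/13 + D)*(-556 + v) = (-556 + v)*(-92/13 + D))
√(13386 + P(-42, h(-8, 0))) = √(13386 + (51152/13 - 556*(-42) - 92/13*(-6) - 42*(-6))) = √(13386 + (51152/13 + 23352 + 552/13 + 252)) = √(13386 + 358556/13) = √(532574/13) = √6923462/13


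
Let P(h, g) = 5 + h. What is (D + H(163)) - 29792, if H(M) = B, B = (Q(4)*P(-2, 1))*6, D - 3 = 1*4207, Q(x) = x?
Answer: -25510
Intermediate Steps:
D = 4210 (D = 3 + 1*4207 = 3 + 4207 = 4210)
B = 72 (B = (4*(5 - 2))*6 = (4*3)*6 = 12*6 = 72)
H(M) = 72
(D + H(163)) - 29792 = (4210 + 72) - 29792 = 4282 - 29792 = -25510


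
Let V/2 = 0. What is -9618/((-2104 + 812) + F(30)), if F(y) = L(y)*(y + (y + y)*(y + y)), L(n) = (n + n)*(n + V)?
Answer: -687/466622 ≈ -0.0014723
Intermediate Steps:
V = 0 (V = 2*0 = 0)
L(n) = 2*n² (L(n) = (n + n)*(n + 0) = (2*n)*n = 2*n²)
F(y) = 2*y²*(y + 4*y²) (F(y) = (2*y²)*(y + (y + y)*(y + y)) = (2*y²)*(y + (2*y)*(2*y)) = (2*y²)*(y + 4*y²) = 2*y²*(y + 4*y²))
-9618/((-2104 + 812) + F(30)) = -9618/((-2104 + 812) + 30³*(2 + 8*30)) = -9618/(-1292 + 27000*(2 + 240)) = -9618/(-1292 + 27000*242) = -9618/(-1292 + 6534000) = -9618/6532708 = -9618*1/6532708 = -687/466622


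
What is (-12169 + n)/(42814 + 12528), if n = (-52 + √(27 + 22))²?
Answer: -5072/27671 ≈ -0.18330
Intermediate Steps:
n = 2025 (n = (-52 + √49)² = (-52 + 7)² = (-45)² = 2025)
(-12169 + n)/(42814 + 12528) = (-12169 + 2025)/(42814 + 12528) = -10144/55342 = -10144*1/55342 = -5072/27671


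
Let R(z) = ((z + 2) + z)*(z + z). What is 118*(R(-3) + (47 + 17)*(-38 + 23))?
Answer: -110448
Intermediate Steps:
R(z) = 2*z*(2 + 2*z) (R(z) = ((2 + z) + z)*(2*z) = (2 + 2*z)*(2*z) = 2*z*(2 + 2*z))
118*(R(-3) + (47 + 17)*(-38 + 23)) = 118*(4*(-3)*(1 - 3) + (47 + 17)*(-38 + 23)) = 118*(4*(-3)*(-2) + 64*(-15)) = 118*(24 - 960) = 118*(-936) = -110448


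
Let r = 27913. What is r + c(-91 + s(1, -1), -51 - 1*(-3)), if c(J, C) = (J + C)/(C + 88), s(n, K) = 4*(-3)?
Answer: 1116369/40 ≈ 27909.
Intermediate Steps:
s(n, K) = -12
c(J, C) = (C + J)/(88 + C)
r + c(-91 + s(1, -1), -51 - 1*(-3)) = 27913 + ((-51 - 1*(-3)) + (-91 - 12))/(88 + (-51 - 1*(-3))) = 27913 + ((-51 + 3) - 103)/(88 + (-51 + 3)) = 27913 + (-48 - 103)/(88 - 48) = 27913 - 151/40 = 1116369/40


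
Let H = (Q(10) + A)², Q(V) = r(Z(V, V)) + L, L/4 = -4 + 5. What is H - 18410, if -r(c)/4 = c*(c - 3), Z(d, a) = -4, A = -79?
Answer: 16559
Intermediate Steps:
r(c) = -4*c*(-3 + c) (r(c) = -4*c*(c - 3) = -4*c*(-3 + c))
L = 4 (L = 4*(-4 + 5) = 4*1 = 4)
Q(V) = -108 (Q(V) = 4*(-4)*(3 - 1*(-4)) + 4 = 4*(-4)*(3 + 4) + 4 = 4*(-4)*7 + 4 = -112 + 4 = -108)
H = 34969 (H = (-108 - 79)² = (-187)² = 34969)
H - 18410 = 34969 - 18410 = 16559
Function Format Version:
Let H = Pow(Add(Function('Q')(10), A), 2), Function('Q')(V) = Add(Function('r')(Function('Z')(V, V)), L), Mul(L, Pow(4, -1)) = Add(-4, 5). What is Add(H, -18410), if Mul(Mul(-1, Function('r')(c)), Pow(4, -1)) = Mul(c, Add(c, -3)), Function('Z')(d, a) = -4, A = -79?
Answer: 16559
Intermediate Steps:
Function('r')(c) = Mul(-4, c, Add(-3, c)) (Function('r')(c) = Mul(-4, Mul(c, Add(c, -3))) = Mul(-4, Mul(c, Add(-3, c))) = Mul(-4, c, Add(-3, c)))
L = 4 (L = Mul(4, Add(-4, 5)) = Mul(4, 1) = 4)
Function('Q')(V) = -108 (Function('Q')(V) = Add(Mul(4, -4, Add(3, Mul(-1, -4))), 4) = Add(Mul(4, -4, Add(3, 4)), 4) = Add(Mul(4, -4, 7), 4) = Add(-112, 4) = -108)
H = 34969 (H = Pow(Add(-108, -79), 2) = Pow(-187, 2) = 34969)
Add(H, -18410) = Add(34969, -18410) = 16559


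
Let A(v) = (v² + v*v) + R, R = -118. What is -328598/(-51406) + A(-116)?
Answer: 688850481/25703 ≈ 26800.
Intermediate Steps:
A(v) = -118 + 2*v² (A(v) = (v² + v*v) - 118 = (v² + v²) - 118 = 2*v² - 118 = -118 + 2*v²)
-328598/(-51406) + A(-116) = -328598/(-51406) + (-118 + 2*(-116)²) = -328598*(-1/51406) + (-118 + 2*13456) = 164299/25703 + (-118 + 26912) = 164299/25703 + 26794 = 688850481/25703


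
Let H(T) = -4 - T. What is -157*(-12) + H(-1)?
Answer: 1881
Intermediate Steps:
-157*(-12) + H(-1) = -157*(-12) + (-4 - 1*(-1)) = 1884 + (-4 + 1) = 1884 - 3 = 1881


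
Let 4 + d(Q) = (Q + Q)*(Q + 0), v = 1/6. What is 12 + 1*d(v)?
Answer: 145/18 ≈ 8.0556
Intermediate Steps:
v = ⅙ ≈ 0.16667
d(Q) = -4 + 2*Q² (d(Q) = -4 + (Q + Q)*(Q + 0) = -4 + (2*Q)*Q = -4 + 2*Q²)
12 + 1*d(v) = 12 + 1*(-4 + 2*(⅙)²) = 12 + 1*(-4 + 2*(1/36)) = 12 + 1*(-4 + 1/18) = 12 + 1*(-71/18) = 12 - 71/18 = 145/18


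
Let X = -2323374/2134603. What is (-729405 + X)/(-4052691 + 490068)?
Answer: 518997474863/2534928581223 ≈ 0.20474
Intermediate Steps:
X = -2323374/2134603 (X = -2323374*1/2134603 = -2323374/2134603 ≈ -1.0884)
(-729405 + X)/(-4052691 + 490068) = (-729405 - 2323374/2134603)/(-4052691 + 490068) = -1556992424589/2134603/(-3562623) = -1556992424589/2134603*(-1/3562623) = 518997474863/2534928581223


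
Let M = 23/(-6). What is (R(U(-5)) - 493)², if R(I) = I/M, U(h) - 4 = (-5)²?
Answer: 132549169/529 ≈ 2.5057e+5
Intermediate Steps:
M = -23/6 (M = 23*(-⅙) = -23/6 ≈ -3.8333)
U(h) = 29 (U(h) = 4 + (-5)² = 4 + 25 = 29)
R(I) = -6*I/23 (R(I) = I/(-23/6) = I*(-6/23) = -6*I/23)
(R(U(-5)) - 493)² = (-6/23*29 - 493)² = (-174/23 - 493)² = (-11513/23)² = 132549169/529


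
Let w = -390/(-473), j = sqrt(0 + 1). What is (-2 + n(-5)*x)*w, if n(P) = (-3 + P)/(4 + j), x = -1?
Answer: -156/473 ≈ -0.32981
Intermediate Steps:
j = 1 (j = sqrt(1) = 1)
n(P) = -3/5 + P/5 (n(P) = (-3 + P)/(4 + 1) = (-3 + P)/5 = (-3 + P)*(1/5) = -3/5 + P/5)
w = 390/473 (w = -390*(-1/473) = 390/473 ≈ 0.82452)
(-2 + n(-5)*x)*w = (-2 + (-3/5 + (1/5)*(-5))*(-1))*(390/473) = (-2 + (-3/5 - 1)*(-1))*(390/473) = (-2 - 8/5*(-1))*(390/473) = (-2 + 8/5)*(390/473) = -2/5*390/473 = -156/473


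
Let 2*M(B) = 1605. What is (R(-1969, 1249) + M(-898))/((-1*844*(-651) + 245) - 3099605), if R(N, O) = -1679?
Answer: 1753/5099832 ≈ 0.00034374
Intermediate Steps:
M(B) = 1605/2 (M(B) = (½)*1605 = 1605/2)
(R(-1969, 1249) + M(-898))/((-1*844*(-651) + 245) - 3099605) = (-1679 + 1605/2)/((-1*844*(-651) + 245) - 3099605) = -1753/(2*((-844*(-651) + 245) - 3099605)) = -1753/(2*((549444 + 245) - 3099605)) = -1753/(2*(549689 - 3099605)) = -1753/2/(-2549916) = -1753/2*(-1/2549916) = 1753/5099832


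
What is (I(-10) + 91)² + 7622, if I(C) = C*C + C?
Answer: 40383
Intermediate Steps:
I(C) = C + C² (I(C) = C² + C = C + C²)
(I(-10) + 91)² + 7622 = (-10*(1 - 10) + 91)² + 7622 = (-10*(-9) + 91)² + 7622 = (90 + 91)² + 7622 = 181² + 7622 = 32761 + 7622 = 40383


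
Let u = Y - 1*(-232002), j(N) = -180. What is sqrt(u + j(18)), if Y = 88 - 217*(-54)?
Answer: 14*sqrt(1243) ≈ 493.59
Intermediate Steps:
Y = 11806 (Y = 88 + 11718 = 11806)
u = 243808 (u = 11806 - 1*(-232002) = 11806 + 232002 = 243808)
sqrt(u + j(18)) = sqrt(243808 - 180) = sqrt(243628) = 14*sqrt(1243)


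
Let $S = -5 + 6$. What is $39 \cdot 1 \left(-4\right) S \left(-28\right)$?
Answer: $4368$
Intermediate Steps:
$S = 1$
$39 \cdot 1 \left(-4\right) S \left(-28\right) = 39 \cdot 1 \left(-4\right) 1 \left(-28\right) = 39 \left(\left(-4\right) 1\right) \left(-28\right) = 39 \left(-4\right) \left(-28\right) = \left(-156\right) \left(-28\right) = 4368$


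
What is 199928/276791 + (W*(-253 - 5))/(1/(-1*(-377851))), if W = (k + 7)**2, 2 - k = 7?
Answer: -107932500137584/276791 ≈ -3.8994e+8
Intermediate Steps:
k = -5 (k = 2 - 1*7 = 2 - 7 = -5)
W = 4 (W = (-5 + 7)**2 = 2**2 = 4)
199928/276791 + (W*(-253 - 5))/(1/(-1*(-377851))) = 199928/276791 + (4*(-253 - 5))/(1/(-1*(-377851))) = 199928*(1/276791) + (4*(-258))/(1/377851) = 199928/276791 - 1032/1/377851 = 199928/276791 - 1032*377851 = 199928/276791 - 389942232 = -107932500137584/276791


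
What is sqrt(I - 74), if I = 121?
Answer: sqrt(47) ≈ 6.8557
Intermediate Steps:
sqrt(I - 74) = sqrt(121 - 74) = sqrt(47)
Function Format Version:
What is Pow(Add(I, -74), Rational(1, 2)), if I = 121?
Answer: Pow(47, Rational(1, 2)) ≈ 6.8557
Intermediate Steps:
Pow(Add(I, -74), Rational(1, 2)) = Pow(Add(121, -74), Rational(1, 2)) = Pow(47, Rational(1, 2))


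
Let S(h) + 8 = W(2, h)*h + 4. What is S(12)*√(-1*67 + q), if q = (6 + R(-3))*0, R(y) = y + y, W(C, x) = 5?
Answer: 56*I*√67 ≈ 458.38*I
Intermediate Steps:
R(y) = 2*y
S(h) = -4 + 5*h (S(h) = -8 + (5*h + 4) = -8 + (4 + 5*h) = -4 + 5*h)
q = 0 (q = (6 + 2*(-3))*0 = (6 - 6)*0 = 0*0 = 0)
S(12)*√(-1*67 + q) = (-4 + 5*12)*√(-1*67 + 0) = (-4 + 60)*√(-67 + 0) = 56*√(-67) = 56*(I*√67) = 56*I*√67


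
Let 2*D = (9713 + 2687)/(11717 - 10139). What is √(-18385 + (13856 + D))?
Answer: I*√2816951709/789 ≈ 67.269*I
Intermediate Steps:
D = 3100/789 (D = ((9713 + 2687)/(11717 - 10139))/2 = (12400/1578)/2 = (12400*(1/1578))/2 = (½)*(6200/789) = 3100/789 ≈ 3.9290)
√(-18385 + (13856 + D)) = √(-18385 + (13856 + 3100/789)) = √(-18385 + 10935484/789) = √(-3570281/789) = I*√2816951709/789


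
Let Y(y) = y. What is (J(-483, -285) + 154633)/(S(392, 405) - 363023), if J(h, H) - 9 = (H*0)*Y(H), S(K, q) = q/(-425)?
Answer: -6572285/15428518 ≈ -0.42598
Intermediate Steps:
S(K, q) = -q/425 (S(K, q) = q*(-1/425) = -q/425)
J(h, H) = 9 (J(h, H) = 9 + (H*0)*H = 9 + 0*H = 9 + 0 = 9)
(J(-483, -285) + 154633)/(S(392, 405) - 363023) = (9 + 154633)/(-1/425*405 - 363023) = 154642/(-81/85 - 363023) = 154642/(-30857036/85) = 154642*(-85/30857036) = -6572285/15428518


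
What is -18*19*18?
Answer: -6156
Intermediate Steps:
-18*19*18 = -342*18 = -6156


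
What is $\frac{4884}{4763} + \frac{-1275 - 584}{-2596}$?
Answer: $\frac{177961}{102188} \approx 1.7415$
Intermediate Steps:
$\frac{4884}{4763} + \frac{-1275 - 584}{-2596} = 4884 \cdot \frac{1}{4763} - - \frac{169}{236} = \frac{444}{433} + \frac{169}{236} = \frac{177961}{102188}$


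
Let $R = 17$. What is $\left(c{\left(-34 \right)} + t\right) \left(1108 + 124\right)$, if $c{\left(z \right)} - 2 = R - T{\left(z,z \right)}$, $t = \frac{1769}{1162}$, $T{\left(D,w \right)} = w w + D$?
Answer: $- \frac{112632696}{83} \approx -1.357 \cdot 10^{6}$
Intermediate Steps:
$T{\left(D,w \right)} = D + w^{2}$ ($T{\left(D,w \right)} = w^{2} + D = D + w^{2}$)
$t = \frac{1769}{1162}$ ($t = 1769 \cdot \frac{1}{1162} = \frac{1769}{1162} \approx 1.5224$)
$c{\left(z \right)} = 19 - z - z^{2}$ ($c{\left(z \right)} = 2 - \left(-17 + z + z^{2}\right) = 19 - z - z^{2}$)
$\left(c{\left(-34 \right)} + t\right) \left(1108 + 124\right) = \left(\left(19 - -34 - \left(-34\right)^{2}\right) + \frac{1769}{1162}\right) \left(1108 + 124\right) = \left(\left(19 + 34 - 1156\right) + \frac{1769}{1162}\right) 1232 = \left(-1103 + \frac{1769}{1162}\right) 1232 = \left(- \frac{1279917}{1162}\right) 1232 = - \frac{112632696}{83}$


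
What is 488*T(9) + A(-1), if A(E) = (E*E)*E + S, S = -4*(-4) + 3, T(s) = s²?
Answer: 39546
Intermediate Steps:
S = 19 (S = 16 + 3 = 19)
A(E) = 19 + E³ (A(E) = (E*E)*E + 19 = E²*E + 19 = E³ + 19 = 19 + E³)
488*T(9) + A(-1) = 488*9² + (19 + (-1)³) = 488*81 + (19 - 1) = 39528 + 18 = 39546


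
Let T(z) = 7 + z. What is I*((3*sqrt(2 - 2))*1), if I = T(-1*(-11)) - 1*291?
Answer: 0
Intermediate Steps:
I = -273 (I = (7 - 1*(-11)) - 1*291 = (7 + 11) - 291 = 18 - 291 = -273)
I*((3*sqrt(2 - 2))*1) = -273*3*sqrt(2 - 2) = -273*3*sqrt(0) = -273*3*0 = -0 = -273*0 = 0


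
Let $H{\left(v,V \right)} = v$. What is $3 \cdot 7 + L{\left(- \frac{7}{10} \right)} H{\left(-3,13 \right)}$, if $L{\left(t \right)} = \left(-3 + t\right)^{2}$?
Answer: $- \frac{2007}{100} \approx -20.07$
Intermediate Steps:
$3 \cdot 7 + L{\left(- \frac{7}{10} \right)} H{\left(-3,13 \right)} = 3 \cdot 7 + \left(-3 - \frac{7}{10}\right)^{2} \left(-3\right) = 21 + \left(-3 - \frac{7}{10}\right)^{2} \left(-3\right) = 21 + \left(- \frac{37}{10}\right)^{2} \left(-3\right) = 21 + \frac{1369}{100} \left(-3\right) = 21 - \frac{4107}{100} = - \frac{2007}{100}$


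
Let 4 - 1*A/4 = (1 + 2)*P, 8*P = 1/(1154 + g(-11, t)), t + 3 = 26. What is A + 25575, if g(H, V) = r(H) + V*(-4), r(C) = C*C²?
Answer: 13767961/538 ≈ 25591.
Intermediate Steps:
t = 23 (t = -3 + 26 = 23)
r(C) = C³
g(H, V) = H³ - 4*V (g(H, V) = H³ + V*(-4) = H³ - 4*V)
P = -1/2152 (P = 1/(8*(1154 + ((-11)³ - 4*23))) = 1/(8*(1154 + (-1331 - 92))) = 1/(8*(1154 - 1423)) = (⅛)/(-269) = (⅛)*(-1/269) = -1/2152 ≈ -0.00046468)
A = 8611/538 (A = 16 - 4*(1 + 2)*(-1)/2152 = 16 - 12*(-1)/2152 = 16 - 4*(-3/2152) = 16 + 3/538 = 8611/538 ≈ 16.006)
A + 25575 = 8611/538 + 25575 = 13767961/538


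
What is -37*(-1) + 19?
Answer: 56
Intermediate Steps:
-37*(-1) + 19 = 37 + 19 = 56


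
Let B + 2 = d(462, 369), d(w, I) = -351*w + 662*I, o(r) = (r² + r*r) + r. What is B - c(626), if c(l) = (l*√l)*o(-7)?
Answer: 82114 - 56966*√626 ≈ -1.3432e+6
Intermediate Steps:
o(r) = r + 2*r² (o(r) = (r² + r²) + r = 2*r² + r = r + 2*r²)
B = 82114 (B = -2 + (-351*462 + 662*369) = -2 + (-162162 + 244278) = -2 + 82116 = 82114)
c(l) = 91*l^(3/2) (c(l) = (l*√l)*(-7*(1 + 2*(-7))) = l^(3/2)*(-7*(1 - 14)) = l^(3/2)*(-7*(-13)) = l^(3/2)*91 = 91*l^(3/2))
B - c(626) = 82114 - 91*626^(3/2) = 82114 - 91*626*√626 = 82114 - 56966*√626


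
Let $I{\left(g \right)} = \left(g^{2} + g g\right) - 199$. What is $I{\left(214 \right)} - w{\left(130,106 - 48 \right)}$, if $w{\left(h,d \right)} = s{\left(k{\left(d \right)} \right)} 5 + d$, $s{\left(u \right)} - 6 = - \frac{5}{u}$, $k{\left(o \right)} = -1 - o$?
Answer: $\frac{5386970}{59} \approx 91305.0$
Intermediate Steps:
$I{\left(g \right)} = -199 + 2 g^{2}$ ($I{\left(g \right)} = \left(g^{2} + g^{2}\right) - 199 = 2 g^{2} - 199 = -199 + 2 g^{2}$)
$s{\left(u \right)} = 6 - \frac{5}{u}$
$w{\left(h,d \right)} = 30 + d - \frac{25}{-1 - d}$ ($w{\left(h,d \right)} = \left(6 - \frac{5}{-1 - d}\right) 5 + d = \left(30 - \frac{25}{-1 - d}\right) + d = 30 + d - \frac{25}{-1 - d}$)
$I{\left(214 \right)} - w{\left(130,106 - 48 \right)} = \left(-199 + 2 \cdot 214^{2}\right) - \frac{25 + \left(1 + \left(106 - 48\right)\right) \left(30 + \left(106 - 48\right)\right)}{1 + \left(106 - 48\right)} = \left(-199 + 2 \cdot 45796\right) - \frac{25 + \left(1 + \left(106 - 48\right)\right) \left(30 + \left(106 - 48\right)\right)}{1 + \left(106 - 48\right)} = \left(-199 + 91592\right) - \frac{25 + \left(1 + 58\right) \left(30 + 58\right)}{1 + 58} = 91393 - \frac{25 + 59 \cdot 88}{59} = 91393 - \frac{25 + 5192}{59} = 91393 - \frac{1}{59} \cdot 5217 = 91393 - \frac{5217}{59} = \frac{5386970}{59}$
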